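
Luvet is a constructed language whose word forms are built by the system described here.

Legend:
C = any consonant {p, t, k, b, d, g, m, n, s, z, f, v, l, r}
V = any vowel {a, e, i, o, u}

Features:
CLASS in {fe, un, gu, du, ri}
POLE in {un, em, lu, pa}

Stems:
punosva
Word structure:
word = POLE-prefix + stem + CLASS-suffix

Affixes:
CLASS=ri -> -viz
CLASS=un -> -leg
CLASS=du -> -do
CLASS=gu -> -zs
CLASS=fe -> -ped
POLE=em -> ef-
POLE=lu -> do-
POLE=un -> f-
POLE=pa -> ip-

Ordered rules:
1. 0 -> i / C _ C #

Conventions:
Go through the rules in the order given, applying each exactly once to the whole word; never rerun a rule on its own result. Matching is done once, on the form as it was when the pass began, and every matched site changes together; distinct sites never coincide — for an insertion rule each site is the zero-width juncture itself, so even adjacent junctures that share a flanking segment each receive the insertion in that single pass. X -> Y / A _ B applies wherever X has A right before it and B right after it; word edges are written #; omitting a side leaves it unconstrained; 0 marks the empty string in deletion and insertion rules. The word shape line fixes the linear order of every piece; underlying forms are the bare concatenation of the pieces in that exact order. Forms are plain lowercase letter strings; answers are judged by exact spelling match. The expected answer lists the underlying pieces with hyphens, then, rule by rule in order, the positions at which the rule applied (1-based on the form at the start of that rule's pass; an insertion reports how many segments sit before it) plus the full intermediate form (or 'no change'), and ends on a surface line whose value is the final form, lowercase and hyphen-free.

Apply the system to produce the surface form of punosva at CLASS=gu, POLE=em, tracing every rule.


underlying: ef-punosva-zs
1. 0 -> i / C _ C #: inserts after position(s) 10: efpunosvazis
surface: efpunosvazis


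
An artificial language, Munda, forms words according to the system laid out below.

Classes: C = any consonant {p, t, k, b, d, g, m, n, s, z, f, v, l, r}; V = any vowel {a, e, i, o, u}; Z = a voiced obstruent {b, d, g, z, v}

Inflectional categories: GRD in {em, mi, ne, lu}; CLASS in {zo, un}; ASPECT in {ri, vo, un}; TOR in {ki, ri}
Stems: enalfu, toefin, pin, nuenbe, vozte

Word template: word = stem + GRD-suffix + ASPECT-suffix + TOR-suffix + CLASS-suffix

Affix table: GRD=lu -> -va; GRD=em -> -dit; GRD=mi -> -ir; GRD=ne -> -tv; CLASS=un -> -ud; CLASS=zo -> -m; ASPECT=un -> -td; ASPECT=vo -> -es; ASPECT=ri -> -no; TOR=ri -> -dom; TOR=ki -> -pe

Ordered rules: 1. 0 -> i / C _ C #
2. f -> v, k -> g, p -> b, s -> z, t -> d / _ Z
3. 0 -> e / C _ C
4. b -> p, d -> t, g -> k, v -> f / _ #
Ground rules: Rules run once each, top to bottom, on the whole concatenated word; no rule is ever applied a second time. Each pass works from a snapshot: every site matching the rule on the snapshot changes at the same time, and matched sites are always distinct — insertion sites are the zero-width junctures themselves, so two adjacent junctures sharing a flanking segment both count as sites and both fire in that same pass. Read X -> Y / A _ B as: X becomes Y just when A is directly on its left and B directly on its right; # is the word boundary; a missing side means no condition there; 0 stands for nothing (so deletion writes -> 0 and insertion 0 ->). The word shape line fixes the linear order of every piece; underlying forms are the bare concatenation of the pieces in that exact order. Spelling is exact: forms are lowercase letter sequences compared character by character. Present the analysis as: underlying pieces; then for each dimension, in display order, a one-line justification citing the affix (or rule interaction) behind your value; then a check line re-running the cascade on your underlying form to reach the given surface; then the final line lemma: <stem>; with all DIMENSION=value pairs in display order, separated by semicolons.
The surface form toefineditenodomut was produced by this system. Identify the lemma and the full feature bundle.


underlying: toefin-dit-no-dom-ud
GRD=em - signalled by the affix -dit
CLASS=un - signalled by the affix -ud
ASPECT=ri - signalled by the affix -no
TOR=ri - signalled by the affix -dom
check: toefinditnodomud -> toefinditnodomud -> toefinditnodomud -> toefineditenodomud -> toefineditenodomut
lemma: toefin; GRD=em; CLASS=un; ASPECT=ri; TOR=ri


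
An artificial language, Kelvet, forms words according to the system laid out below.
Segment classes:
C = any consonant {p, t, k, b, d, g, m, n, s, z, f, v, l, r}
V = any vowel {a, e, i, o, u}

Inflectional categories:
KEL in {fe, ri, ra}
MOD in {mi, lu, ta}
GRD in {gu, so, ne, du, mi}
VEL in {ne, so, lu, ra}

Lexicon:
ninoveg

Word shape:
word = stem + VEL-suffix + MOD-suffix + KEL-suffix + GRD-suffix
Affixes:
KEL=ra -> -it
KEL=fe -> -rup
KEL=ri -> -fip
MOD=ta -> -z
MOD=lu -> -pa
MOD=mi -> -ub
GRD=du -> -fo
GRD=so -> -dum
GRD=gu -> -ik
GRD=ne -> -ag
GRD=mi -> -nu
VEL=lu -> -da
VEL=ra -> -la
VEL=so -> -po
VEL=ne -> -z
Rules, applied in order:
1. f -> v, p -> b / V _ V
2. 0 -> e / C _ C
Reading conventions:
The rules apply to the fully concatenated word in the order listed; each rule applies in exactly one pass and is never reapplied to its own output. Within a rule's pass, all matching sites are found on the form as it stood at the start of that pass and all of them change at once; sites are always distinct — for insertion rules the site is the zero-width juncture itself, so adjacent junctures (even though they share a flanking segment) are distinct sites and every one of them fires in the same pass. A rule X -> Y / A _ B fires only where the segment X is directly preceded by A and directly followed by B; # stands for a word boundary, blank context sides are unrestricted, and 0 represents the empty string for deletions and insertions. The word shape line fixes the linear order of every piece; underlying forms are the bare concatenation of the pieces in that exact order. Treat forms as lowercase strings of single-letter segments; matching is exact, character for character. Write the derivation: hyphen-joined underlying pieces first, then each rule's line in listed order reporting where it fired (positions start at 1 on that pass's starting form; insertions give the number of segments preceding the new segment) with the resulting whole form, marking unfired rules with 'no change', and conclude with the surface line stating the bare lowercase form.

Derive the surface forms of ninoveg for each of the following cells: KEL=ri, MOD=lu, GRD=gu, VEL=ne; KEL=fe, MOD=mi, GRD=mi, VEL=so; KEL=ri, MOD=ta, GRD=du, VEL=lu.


cell KEL=ri, MOD=lu, GRD=gu, VEL=ne:
underlying: ninoveg-z-pa-fip-ik
1. f -> v, p -> b / V _ V: fires at position(s) 11, 13: ninovegzpavibik
2. 0 -> e / C _ C: inserts after position(s) 7, 8: ninovegezepavibik
surface: ninovegezepavibik

cell KEL=fe, MOD=mi, GRD=mi, VEL=so:
underlying: ninoveg-po-ub-rup-nu
1. f -> v, p -> b / V _ V: no change
2. 0 -> e / C _ C: inserts after position(s) 7, 11, 14: ninovegepouberupenu
surface: ninovegepouberupenu

cell KEL=ri, MOD=ta, GRD=du, VEL=lu:
underlying: ninoveg-da-z-fip-fo
1. f -> v, p -> b / V _ V: no change
2. 0 -> e / C _ C: inserts after position(s) 7, 10, 13: ninovegedazefipefo
surface: ninovegedazefipefo


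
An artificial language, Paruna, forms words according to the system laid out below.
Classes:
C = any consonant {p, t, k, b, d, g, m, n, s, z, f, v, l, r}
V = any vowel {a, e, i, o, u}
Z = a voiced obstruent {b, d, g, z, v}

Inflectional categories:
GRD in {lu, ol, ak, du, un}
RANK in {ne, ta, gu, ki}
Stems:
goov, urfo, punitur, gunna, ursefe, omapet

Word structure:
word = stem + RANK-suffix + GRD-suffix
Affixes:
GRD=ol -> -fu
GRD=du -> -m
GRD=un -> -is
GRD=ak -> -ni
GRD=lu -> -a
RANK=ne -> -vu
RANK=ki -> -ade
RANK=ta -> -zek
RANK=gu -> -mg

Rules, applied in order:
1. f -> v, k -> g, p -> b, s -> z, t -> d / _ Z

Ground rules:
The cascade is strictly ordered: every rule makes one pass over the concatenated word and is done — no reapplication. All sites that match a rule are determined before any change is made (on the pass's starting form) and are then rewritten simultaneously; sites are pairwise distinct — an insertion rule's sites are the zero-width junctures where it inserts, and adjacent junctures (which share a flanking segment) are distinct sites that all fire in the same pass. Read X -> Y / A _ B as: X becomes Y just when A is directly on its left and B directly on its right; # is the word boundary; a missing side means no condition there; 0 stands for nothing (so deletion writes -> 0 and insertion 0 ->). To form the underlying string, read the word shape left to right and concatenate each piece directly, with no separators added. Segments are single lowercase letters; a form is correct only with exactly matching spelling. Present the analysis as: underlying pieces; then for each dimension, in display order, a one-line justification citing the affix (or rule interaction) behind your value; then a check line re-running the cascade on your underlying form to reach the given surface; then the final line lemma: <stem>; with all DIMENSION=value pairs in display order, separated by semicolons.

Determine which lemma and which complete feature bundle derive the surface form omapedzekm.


underlying: omapet-zek-m
GRD=du - signalled by the affix -m
RANK=ta - signalled by the affix -zek
check: omapetzekm -> omapedzekm
lemma: omapet; GRD=du; RANK=ta


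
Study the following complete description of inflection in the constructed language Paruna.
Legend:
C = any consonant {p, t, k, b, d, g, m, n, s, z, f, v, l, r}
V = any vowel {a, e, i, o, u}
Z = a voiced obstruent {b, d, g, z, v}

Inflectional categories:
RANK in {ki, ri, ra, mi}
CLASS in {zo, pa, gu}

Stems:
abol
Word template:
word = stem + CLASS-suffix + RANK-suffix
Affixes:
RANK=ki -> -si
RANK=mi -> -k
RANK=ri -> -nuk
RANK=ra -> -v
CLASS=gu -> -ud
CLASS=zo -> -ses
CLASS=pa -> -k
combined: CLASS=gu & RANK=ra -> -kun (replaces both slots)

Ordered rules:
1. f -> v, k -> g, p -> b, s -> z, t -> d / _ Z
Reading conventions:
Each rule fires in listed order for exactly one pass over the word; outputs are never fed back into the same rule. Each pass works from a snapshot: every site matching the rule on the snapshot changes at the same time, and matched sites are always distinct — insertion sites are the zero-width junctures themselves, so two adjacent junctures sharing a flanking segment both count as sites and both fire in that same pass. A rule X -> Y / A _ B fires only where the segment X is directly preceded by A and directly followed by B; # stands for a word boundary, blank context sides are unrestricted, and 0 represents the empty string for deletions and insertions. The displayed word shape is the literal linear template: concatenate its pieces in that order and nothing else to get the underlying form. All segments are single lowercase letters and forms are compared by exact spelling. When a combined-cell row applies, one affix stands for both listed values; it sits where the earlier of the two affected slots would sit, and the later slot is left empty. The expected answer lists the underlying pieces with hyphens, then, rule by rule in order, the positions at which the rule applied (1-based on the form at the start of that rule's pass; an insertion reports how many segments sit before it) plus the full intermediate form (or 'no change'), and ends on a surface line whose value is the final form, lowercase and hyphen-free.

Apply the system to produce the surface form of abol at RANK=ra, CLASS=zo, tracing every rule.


underlying: abol-ses-v
1. f -> v, k -> g, p -> b, s -> z, t -> d / _ Z: fires at position(s) 7: abolsezv
surface: abolsezv


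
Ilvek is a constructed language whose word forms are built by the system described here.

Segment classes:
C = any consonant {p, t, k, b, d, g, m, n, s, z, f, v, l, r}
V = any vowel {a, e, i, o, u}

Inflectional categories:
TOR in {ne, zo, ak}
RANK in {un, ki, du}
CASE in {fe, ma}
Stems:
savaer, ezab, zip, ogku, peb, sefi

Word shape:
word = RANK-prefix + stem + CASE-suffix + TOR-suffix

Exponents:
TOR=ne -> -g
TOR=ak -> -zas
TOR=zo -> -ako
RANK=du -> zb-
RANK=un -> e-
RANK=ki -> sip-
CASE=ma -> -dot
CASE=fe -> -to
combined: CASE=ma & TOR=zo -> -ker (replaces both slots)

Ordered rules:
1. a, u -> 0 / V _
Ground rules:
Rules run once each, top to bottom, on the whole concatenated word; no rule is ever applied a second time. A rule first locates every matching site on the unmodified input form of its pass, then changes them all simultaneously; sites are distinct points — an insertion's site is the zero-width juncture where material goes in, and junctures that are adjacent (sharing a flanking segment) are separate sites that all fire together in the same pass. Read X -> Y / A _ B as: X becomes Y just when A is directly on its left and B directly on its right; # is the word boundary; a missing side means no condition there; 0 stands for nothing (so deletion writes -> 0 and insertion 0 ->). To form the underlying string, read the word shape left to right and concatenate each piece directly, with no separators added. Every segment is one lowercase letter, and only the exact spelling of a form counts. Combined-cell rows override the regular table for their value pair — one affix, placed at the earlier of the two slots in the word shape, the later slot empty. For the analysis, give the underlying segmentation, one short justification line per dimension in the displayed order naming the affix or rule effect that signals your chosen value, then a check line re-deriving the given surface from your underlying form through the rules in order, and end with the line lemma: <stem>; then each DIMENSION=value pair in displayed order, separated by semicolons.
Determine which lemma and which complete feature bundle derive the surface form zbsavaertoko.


underlying: zb-savaer-to-ako
TOR=zo - signalled by the affix -ako
RANK=du - signalled by the affix zb-
CASE=fe - signalled by the affix -to
check: zbsavaertoako -> zbsavaertoko
lemma: savaer; TOR=zo; RANK=du; CASE=fe


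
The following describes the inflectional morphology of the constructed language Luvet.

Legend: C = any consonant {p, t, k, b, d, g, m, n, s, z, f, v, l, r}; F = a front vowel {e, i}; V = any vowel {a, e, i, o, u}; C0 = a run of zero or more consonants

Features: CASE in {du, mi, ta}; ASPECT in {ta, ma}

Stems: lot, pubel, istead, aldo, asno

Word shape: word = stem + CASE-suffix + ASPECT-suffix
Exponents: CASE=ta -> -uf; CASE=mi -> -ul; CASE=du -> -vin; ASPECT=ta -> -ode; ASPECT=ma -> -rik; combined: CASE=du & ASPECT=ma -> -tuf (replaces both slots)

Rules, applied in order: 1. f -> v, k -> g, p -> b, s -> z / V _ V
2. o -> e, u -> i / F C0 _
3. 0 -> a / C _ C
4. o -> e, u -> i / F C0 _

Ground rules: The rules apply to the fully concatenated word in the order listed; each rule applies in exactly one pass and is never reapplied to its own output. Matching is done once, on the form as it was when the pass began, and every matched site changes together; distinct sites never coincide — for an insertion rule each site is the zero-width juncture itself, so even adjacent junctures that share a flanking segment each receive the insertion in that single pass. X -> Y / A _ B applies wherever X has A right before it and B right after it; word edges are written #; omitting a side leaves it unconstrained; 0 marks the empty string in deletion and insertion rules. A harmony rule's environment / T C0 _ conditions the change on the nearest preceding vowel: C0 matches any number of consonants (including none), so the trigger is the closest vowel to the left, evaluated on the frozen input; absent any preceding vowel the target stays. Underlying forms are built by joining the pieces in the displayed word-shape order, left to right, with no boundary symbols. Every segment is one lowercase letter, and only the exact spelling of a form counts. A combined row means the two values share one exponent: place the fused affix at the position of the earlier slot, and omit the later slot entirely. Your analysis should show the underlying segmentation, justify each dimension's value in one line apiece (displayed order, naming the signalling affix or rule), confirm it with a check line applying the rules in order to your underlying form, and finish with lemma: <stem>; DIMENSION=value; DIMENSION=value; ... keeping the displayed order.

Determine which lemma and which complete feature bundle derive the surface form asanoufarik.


underlying: asno-uf-rik
CASE=ta - signalled by the affix -uf
ASPECT=ma - signalled by the affix -rik
check: asnoufrik -> asnoufrik -> asnoufrik -> asanoufarik -> asanoufarik
lemma: asno; CASE=ta; ASPECT=ma


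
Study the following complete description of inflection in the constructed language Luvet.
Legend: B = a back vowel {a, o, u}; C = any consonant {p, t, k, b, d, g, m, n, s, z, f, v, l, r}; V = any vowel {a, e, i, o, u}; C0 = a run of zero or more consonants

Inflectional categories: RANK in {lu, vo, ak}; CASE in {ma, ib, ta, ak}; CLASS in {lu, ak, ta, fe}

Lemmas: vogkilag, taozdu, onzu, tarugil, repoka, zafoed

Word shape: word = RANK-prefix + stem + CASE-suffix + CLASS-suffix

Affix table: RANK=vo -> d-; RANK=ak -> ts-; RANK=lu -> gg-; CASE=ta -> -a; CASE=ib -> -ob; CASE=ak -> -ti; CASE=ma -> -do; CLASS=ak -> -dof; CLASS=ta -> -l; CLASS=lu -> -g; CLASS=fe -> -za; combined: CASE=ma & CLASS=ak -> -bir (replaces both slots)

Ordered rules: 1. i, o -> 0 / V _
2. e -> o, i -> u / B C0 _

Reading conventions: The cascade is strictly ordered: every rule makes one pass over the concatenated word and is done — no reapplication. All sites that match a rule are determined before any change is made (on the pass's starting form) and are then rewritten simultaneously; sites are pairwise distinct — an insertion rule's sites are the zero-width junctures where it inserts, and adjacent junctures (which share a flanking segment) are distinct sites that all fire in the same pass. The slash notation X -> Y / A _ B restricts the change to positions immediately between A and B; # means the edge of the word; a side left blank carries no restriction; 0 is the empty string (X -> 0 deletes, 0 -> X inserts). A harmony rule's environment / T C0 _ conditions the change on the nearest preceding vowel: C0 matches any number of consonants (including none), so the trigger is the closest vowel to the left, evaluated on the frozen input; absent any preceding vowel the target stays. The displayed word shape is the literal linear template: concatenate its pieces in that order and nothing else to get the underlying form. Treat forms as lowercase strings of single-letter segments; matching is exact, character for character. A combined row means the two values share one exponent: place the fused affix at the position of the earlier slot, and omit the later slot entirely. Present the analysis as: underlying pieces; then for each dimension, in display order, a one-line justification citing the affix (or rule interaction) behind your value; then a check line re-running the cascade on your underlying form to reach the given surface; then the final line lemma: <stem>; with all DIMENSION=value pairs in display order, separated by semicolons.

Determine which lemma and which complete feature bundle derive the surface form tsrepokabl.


underlying: ts-repoka-ob-l
RANK=ak - signalled by the affix ts-
CASE=ib - signalled by the affix -ob
CLASS=ta - signalled by the affix -l
check: tsrepokaobl -> tsrepokabl -> tsrepokabl
lemma: repoka; RANK=ak; CASE=ib; CLASS=ta


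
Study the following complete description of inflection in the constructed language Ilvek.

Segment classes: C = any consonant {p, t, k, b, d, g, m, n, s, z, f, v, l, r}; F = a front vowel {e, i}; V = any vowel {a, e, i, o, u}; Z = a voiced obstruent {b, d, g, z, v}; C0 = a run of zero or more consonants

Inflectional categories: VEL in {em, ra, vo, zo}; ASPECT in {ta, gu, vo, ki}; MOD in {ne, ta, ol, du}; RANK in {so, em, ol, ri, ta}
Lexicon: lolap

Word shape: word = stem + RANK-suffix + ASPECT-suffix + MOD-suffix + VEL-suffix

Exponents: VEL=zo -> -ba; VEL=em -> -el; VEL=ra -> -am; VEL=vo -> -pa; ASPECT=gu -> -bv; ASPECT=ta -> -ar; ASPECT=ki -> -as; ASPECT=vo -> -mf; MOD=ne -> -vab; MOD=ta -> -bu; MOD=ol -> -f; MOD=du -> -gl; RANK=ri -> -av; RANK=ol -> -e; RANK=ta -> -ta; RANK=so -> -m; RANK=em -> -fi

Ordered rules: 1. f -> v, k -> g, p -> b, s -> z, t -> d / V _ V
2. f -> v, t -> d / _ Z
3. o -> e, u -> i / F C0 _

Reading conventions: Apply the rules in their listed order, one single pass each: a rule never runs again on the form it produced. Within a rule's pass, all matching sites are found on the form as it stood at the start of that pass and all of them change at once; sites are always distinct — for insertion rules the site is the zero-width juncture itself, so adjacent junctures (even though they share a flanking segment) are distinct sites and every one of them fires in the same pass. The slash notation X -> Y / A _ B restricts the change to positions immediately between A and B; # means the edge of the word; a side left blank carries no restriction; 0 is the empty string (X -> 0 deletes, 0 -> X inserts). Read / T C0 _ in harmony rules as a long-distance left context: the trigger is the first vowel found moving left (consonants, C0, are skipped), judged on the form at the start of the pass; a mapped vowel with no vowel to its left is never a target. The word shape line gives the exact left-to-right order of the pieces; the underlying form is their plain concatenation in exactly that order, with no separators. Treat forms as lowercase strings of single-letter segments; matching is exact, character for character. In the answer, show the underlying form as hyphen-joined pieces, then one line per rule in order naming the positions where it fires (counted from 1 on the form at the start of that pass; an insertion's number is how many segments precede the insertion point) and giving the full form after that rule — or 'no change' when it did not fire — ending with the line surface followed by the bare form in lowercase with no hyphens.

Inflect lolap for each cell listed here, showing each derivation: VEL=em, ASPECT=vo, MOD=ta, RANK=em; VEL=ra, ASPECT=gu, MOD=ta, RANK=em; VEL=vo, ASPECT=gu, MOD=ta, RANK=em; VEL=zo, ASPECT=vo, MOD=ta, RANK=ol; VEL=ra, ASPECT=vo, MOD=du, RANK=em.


cell VEL=em, ASPECT=vo, MOD=ta, RANK=em:
underlying: lolap-fi-mf-bu-el
1. f -> v, k -> g, p -> b, s -> z, t -> d / V _ V: no change
2. f -> v, t -> d / _ Z: fires at position(s) 9: lolapfimvbuel
3. o -> e, u -> i / F C0 _: fires at position(s) 11: lolapfimvbiel
surface: lolapfimvbiel

cell VEL=ra, ASPECT=gu, MOD=ta, RANK=em:
underlying: lolap-fi-bv-bu-am
1. f -> v, k -> g, p -> b, s -> z, t -> d / V _ V: no change
2. f -> v, t -> d / _ Z: no change
3. o -> e, u -> i / F C0 _: fires at position(s) 11: lolapfibvbiam
surface: lolapfibvbiam

cell VEL=vo, ASPECT=gu, MOD=ta, RANK=em:
underlying: lolap-fi-bv-bu-pa
1. f -> v, k -> g, p -> b, s -> z, t -> d / V _ V: fires at position(s) 12: lolapfibvbuba
2. f -> v, t -> d / _ Z: no change
3. o -> e, u -> i / F C0 _: fires at position(s) 11: lolapfibvbiba
surface: lolapfibvbiba

cell VEL=zo, ASPECT=vo, MOD=ta, RANK=ol:
underlying: lolap-e-mf-bu-ba
1. f -> v, k -> g, p -> b, s -> z, t -> d / V _ V: fires at position(s) 5: lolabemfbuba
2. f -> v, t -> d / _ Z: fires at position(s) 8: lolabemvbuba
3. o -> e, u -> i / F C0 _: fires at position(s) 10: lolabemvbiba
surface: lolabemvbiba

cell VEL=ra, ASPECT=vo, MOD=du, RANK=em:
underlying: lolap-fi-mf-gl-am
1. f -> v, k -> g, p -> b, s -> z, t -> d / V _ V: no change
2. f -> v, t -> d / _ Z: fires at position(s) 9: lolapfimvglam
3. o -> e, u -> i / F C0 _: no change
surface: lolapfimvglam


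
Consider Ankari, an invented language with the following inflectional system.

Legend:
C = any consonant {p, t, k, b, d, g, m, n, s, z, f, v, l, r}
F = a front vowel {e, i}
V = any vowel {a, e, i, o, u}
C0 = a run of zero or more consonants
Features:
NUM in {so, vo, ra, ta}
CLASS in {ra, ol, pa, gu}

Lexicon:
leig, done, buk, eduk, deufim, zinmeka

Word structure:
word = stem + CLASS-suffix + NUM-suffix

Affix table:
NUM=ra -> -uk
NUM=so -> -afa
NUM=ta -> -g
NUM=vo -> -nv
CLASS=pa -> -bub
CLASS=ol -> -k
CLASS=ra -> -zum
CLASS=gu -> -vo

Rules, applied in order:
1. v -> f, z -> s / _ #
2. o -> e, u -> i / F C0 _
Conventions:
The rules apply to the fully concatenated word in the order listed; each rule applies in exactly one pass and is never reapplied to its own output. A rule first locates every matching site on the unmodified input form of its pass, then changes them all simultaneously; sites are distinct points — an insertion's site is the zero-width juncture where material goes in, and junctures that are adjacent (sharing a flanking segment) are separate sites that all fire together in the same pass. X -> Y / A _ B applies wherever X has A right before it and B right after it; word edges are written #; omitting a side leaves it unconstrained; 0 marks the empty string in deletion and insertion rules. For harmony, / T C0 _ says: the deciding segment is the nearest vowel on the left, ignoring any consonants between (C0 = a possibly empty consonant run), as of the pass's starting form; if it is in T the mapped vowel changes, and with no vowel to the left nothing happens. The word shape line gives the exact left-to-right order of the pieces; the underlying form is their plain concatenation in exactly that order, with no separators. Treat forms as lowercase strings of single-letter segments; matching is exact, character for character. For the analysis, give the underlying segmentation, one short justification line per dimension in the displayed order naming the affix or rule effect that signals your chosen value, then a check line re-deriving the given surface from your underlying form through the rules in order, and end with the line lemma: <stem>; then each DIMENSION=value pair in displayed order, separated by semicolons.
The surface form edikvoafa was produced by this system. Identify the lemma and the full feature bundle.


underlying: eduk-vo-afa
NUM=so - signalled by the affix -afa
CLASS=gu - signalled by the affix -vo
check: edukvoafa -> edukvoafa -> edikvoafa
lemma: eduk; NUM=so; CLASS=gu


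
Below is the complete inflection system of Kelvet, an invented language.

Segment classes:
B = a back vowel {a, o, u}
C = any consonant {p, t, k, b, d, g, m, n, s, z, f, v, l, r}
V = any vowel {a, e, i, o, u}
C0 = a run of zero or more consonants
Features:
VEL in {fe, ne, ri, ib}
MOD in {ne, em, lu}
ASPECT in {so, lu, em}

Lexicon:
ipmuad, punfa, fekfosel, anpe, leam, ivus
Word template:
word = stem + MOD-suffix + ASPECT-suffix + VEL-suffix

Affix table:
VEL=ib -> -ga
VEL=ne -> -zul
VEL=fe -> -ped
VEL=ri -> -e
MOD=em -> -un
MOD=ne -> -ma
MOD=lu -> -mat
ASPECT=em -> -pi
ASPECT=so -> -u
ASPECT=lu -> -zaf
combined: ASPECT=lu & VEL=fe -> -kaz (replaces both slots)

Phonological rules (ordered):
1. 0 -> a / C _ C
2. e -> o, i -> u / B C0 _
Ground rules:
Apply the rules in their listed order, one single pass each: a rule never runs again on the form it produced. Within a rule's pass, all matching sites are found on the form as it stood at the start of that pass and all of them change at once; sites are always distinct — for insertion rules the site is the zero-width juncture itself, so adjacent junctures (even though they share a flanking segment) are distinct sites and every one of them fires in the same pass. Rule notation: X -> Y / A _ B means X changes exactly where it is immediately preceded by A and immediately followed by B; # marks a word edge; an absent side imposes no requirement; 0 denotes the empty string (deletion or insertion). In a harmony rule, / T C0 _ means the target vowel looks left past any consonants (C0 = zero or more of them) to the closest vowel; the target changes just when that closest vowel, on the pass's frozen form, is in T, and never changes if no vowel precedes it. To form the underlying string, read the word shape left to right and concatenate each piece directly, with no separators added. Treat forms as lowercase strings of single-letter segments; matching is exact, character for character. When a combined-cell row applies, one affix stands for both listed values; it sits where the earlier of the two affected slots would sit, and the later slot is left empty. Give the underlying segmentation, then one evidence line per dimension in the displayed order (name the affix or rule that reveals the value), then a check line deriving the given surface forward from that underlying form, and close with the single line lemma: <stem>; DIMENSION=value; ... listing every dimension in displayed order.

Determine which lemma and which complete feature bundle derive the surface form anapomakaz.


underlying: anpe-ma-kaz
VEL=fe - signalled by the combined affix row
MOD=ne - signalled by the affix -ma
ASPECT=lu - signalled by the combined affix row
check: anpemakaz -> anapemakaz -> anapomakaz
lemma: anpe; VEL=fe; MOD=ne; ASPECT=lu


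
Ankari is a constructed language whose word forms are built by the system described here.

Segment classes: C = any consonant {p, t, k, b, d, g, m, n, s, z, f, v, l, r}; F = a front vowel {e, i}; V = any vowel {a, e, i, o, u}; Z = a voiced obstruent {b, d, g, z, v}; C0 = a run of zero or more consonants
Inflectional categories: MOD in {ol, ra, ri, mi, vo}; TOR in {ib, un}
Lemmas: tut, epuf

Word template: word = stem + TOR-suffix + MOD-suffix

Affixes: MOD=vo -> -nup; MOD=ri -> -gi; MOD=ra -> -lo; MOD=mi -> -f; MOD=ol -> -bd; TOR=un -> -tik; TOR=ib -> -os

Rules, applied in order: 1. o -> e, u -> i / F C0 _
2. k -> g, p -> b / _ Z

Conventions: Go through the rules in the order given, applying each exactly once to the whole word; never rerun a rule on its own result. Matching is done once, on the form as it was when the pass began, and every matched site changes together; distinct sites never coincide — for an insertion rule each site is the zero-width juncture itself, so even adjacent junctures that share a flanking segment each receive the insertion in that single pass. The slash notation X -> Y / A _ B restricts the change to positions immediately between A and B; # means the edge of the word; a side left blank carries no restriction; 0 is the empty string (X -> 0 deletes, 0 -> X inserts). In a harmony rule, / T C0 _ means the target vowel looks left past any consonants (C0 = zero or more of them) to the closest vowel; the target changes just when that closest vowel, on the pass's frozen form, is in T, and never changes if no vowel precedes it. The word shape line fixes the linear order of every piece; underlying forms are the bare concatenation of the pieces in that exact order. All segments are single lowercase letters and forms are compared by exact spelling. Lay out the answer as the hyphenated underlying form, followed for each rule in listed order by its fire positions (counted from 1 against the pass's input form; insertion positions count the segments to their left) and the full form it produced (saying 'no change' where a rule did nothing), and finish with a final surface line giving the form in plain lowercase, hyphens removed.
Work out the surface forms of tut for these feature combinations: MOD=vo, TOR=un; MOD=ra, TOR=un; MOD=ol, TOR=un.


cell MOD=vo, TOR=un:
underlying: tut-tik-nup
1. o -> e, u -> i / F C0 _: fires at position(s) 8: tuttiknip
2. k -> g, p -> b / _ Z: no change
surface: tuttiknip

cell MOD=ra, TOR=un:
underlying: tut-tik-lo
1. o -> e, u -> i / F C0 _: fires at position(s) 8: tuttikle
2. k -> g, p -> b / _ Z: no change
surface: tuttikle

cell MOD=ol, TOR=un:
underlying: tut-tik-bd
1. o -> e, u -> i / F C0 _: no change
2. k -> g, p -> b / _ Z: fires at position(s) 6: tuttigbd
surface: tuttigbd


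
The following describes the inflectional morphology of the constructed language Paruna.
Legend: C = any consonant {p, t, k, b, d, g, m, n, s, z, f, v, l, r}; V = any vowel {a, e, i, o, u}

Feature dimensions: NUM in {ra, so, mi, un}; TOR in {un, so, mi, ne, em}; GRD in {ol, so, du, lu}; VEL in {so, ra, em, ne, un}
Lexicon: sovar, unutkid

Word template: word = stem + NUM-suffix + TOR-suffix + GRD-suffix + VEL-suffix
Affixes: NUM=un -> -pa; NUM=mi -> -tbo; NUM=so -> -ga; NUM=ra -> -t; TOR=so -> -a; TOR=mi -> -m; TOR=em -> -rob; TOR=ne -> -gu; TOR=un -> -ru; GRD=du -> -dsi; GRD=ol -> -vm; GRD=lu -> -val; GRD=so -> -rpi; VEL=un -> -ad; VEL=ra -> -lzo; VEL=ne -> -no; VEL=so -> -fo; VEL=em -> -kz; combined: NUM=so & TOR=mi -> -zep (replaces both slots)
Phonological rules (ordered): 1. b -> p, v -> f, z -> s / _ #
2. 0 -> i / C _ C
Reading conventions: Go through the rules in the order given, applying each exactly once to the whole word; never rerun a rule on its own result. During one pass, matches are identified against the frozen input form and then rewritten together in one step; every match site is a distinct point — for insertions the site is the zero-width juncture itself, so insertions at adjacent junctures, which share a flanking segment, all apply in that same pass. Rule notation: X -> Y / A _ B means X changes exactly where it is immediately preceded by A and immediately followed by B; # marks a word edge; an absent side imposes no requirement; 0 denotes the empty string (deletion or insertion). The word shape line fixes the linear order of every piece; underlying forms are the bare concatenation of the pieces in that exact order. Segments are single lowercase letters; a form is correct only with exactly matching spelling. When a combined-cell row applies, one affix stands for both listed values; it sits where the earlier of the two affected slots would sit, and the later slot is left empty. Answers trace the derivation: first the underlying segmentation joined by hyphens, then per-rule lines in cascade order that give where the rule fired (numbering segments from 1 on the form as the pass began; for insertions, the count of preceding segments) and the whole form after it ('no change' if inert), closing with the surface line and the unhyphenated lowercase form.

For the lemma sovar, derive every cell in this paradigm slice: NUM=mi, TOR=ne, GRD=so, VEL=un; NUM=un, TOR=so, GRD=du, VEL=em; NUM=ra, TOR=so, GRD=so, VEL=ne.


cell NUM=mi, TOR=ne, GRD=so, VEL=un:
underlying: sovar-tbo-gu-rpi-ad
1. b -> p, v -> f, z -> s / _ #: no change
2. 0 -> i / C _ C: inserts after position(s) 5, 6, 11: sovaritiboguripiad
surface: sovaritiboguripiad

cell NUM=un, TOR=so, GRD=du, VEL=em:
underlying: sovar-pa-a-dsi-kz
1. b -> p, v -> f, z -> s / _ #: fires at position(s) 13: sovarpaadsiks
2. 0 -> i / C _ C: inserts after position(s) 5, 9, 12: sovaripaadisikis
surface: sovaripaadisikis

cell NUM=ra, TOR=so, GRD=so, VEL=ne:
underlying: sovar-t-a-rpi-no
1. b -> p, v -> f, z -> s / _ #: no change
2. 0 -> i / C _ C: inserts after position(s) 5, 8: sovaritaripino
surface: sovaritaripino


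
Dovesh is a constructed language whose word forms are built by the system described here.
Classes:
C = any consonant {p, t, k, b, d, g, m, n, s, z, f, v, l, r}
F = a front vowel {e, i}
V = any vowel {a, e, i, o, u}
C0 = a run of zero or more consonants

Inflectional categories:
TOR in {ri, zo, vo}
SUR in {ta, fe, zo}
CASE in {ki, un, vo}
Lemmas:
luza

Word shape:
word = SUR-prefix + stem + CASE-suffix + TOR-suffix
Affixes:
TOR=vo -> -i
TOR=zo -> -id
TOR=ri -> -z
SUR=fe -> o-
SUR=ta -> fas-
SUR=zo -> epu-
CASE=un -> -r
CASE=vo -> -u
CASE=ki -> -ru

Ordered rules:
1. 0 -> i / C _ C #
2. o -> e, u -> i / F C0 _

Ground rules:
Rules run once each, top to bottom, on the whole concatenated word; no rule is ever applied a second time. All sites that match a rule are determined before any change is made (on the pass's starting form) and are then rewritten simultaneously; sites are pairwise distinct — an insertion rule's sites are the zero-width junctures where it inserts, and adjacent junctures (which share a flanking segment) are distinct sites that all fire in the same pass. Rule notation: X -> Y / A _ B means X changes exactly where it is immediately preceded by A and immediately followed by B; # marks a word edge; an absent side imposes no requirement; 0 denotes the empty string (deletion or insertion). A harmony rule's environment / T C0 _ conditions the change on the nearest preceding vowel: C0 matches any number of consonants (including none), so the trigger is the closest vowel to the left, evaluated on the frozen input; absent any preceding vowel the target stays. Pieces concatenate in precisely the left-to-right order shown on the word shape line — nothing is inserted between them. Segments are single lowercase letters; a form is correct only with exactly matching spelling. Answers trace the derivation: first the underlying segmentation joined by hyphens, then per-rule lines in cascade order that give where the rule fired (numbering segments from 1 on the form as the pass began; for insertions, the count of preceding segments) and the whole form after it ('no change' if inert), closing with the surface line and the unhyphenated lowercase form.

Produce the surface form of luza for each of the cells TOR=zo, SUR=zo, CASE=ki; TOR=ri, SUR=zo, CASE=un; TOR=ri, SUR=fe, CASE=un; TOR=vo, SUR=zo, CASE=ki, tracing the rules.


cell TOR=zo, SUR=zo, CASE=ki:
underlying: epu-luza-ru-id
1. 0 -> i / C _ C #: no change
2. o -> e, u -> i / F C0 _: fires at position(s) 3: epiluzaruid
surface: epiluzaruid

cell TOR=ri, SUR=zo, CASE=un:
underlying: epu-luza-r-z
1. 0 -> i / C _ C #: inserts after position(s) 8: epuluzariz
2. o -> e, u -> i / F C0 _: fires at position(s) 3: epiluzariz
surface: epiluzariz

cell TOR=ri, SUR=fe, CASE=un:
underlying: o-luza-r-z
1. 0 -> i / C _ C #: inserts after position(s) 6: oluzariz
2. o -> e, u -> i / F C0 _: no change
surface: oluzariz

cell TOR=vo, SUR=zo, CASE=ki:
underlying: epu-luza-ru-i
1. 0 -> i / C _ C #: no change
2. o -> e, u -> i / F C0 _: fires at position(s) 3: epiluzarui
surface: epiluzarui


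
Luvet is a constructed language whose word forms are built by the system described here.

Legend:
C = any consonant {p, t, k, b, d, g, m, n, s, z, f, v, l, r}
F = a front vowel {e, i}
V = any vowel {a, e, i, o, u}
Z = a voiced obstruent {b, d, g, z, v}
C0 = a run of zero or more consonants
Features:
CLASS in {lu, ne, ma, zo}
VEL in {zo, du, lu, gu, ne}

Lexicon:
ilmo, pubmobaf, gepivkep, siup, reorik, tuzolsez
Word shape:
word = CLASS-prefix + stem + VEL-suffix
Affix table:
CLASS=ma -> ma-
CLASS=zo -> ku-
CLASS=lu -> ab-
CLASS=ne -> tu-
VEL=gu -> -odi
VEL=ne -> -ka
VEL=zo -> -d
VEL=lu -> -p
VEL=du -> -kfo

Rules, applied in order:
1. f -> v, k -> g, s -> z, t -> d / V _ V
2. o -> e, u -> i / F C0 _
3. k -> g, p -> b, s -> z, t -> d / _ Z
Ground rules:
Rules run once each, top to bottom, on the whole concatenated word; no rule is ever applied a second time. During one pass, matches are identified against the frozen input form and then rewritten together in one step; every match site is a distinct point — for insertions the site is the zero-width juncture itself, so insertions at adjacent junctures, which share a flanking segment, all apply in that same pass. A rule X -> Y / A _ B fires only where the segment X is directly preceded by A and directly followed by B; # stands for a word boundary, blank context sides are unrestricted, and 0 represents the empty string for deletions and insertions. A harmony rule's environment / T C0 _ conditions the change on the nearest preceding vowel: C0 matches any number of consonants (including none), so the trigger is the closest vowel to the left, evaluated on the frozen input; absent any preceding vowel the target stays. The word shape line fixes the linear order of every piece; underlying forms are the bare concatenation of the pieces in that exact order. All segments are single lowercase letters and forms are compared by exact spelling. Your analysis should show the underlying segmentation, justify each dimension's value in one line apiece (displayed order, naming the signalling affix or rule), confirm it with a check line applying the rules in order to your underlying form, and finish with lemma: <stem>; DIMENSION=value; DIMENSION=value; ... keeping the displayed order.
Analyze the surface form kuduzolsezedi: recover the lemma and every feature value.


underlying: ku-tuzolsez-odi
CLASS=zo - signalled by the affix ku-
VEL=gu - signalled by the affix -odi
check: kutuzolsezodi -> kuduzolsezodi -> kuduzolsezedi -> kuduzolsezedi
lemma: tuzolsez; CLASS=zo; VEL=gu
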